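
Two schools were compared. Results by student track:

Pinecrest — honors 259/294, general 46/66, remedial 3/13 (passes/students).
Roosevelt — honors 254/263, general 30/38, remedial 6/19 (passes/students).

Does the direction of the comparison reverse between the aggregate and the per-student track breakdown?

Honors: Pinecrest 259/294 = 88.1%, Roosevelt 254/263 = 96.6% → Roosevelt
General: Pinecrest 46/66 = 69.7%, Roosevelt 30/38 = 78.9% → Roosevelt
Remedial: Pinecrest 3/13 = 23.1%, Roosevelt 6/19 = 31.6% → Roosevelt
Overall: Pinecrest 308/373 = 82.6%, Roosevelt 290/320 = 90.6% → Roosevelt
Roosevelt wins overall and in every student group — no reversal.

No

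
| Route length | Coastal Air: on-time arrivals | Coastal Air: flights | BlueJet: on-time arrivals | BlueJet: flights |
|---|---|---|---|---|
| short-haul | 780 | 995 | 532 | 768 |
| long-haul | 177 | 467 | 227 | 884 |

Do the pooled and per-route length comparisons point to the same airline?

Yes

Short-haul: Coastal Air 780/995 = 78.4%, BlueJet 532/768 = 69.3% → Coastal Air
Long-haul: Coastal Air 177/467 = 37.9%, BlueJet 227/884 = 25.7% → Coastal Air
Overall: Coastal Air 957/1462 = 65.5%, BlueJet 759/1652 = 45.9% → Coastal Air
Coastal Air wins overall and in every route group — no reversal.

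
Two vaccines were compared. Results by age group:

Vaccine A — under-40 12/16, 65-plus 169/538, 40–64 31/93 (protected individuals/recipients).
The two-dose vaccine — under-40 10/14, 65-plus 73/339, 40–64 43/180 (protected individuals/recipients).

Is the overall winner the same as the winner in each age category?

Under-40: Vaccine A 12/16 = 75.0%, the two-dose vaccine 10/14 = 71.4% → Vaccine A
65-plus: Vaccine A 169/538 = 31.4%, the two-dose vaccine 73/339 = 21.5% → Vaccine A
40–64: Vaccine A 31/93 = 33.3%, the two-dose vaccine 43/180 = 23.9% → Vaccine A
Overall: Vaccine A 212/647 = 32.8%, the two-dose vaccine 126/533 = 23.6% → Vaccine A
Vaccine A wins overall and in every age group — no reversal.

Yes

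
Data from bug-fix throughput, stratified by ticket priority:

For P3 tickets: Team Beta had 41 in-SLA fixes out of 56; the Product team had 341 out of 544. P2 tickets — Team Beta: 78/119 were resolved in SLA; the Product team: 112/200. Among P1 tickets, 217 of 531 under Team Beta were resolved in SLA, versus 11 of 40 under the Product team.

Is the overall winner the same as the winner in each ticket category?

No

P3: Team Beta 41/56 = 73.2%, the Product team 341/544 = 62.7% → Team Beta
P2: Team Beta 78/119 = 65.5%, the Product team 112/200 = 56.0% → Team Beta
P1: Team Beta 217/531 = 40.9%, the Product team 11/40 = 27.5% → Team Beta
Overall: Team Beta 336/706 = 47.6%, the Product team 464/784 = 59.2% → the Product team
Team Beta wins each ticket group but the Product team wins overall — the comparison reverses. Team Beta's tickets skew toward P1, which has a lower base rate.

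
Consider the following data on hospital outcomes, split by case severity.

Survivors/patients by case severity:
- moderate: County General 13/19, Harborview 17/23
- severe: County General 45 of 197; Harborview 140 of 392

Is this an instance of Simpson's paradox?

Moderate: County General 13/19 = 68.4%, Harborview 17/23 = 73.9% → Harborview
Severe: County General 45/197 = 22.8%, Harborview 140/392 = 35.7% → Harborview
Overall: County General 58/216 = 26.9%, Harborview 157/415 = 37.8% → Harborview
Harborview wins overall and in every case group — no reversal.

No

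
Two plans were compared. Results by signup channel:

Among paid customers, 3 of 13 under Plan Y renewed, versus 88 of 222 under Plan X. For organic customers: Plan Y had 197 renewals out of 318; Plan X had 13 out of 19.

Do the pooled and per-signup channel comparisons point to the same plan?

Paid: Plan Y 3/13 = 23.1%, Plan X 88/222 = 39.6% → Plan X
Organic: Plan Y 197/318 = 61.9%, Plan X 13/19 = 68.4% → Plan X
Overall: Plan Y 200/331 = 60.4%, Plan X 101/241 = 41.9% → Plan Y
Plan X wins each signup group but Plan Y wins overall — the comparison reverses. Plan X's customers skew toward paid, which has a lower base rate.

No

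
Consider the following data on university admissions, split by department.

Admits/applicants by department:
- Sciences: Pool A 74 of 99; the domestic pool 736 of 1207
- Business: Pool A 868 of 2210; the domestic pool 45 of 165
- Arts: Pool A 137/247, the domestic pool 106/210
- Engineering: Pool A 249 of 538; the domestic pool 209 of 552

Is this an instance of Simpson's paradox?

Sciences: Pool A 74/99 = 74.7%, the domestic pool 736/1207 = 61.0% → Pool A
Business: Pool A 868/2210 = 39.3%, the domestic pool 45/165 = 27.3% → Pool A
Arts: Pool A 137/247 = 55.5%, the domestic pool 106/210 = 50.5% → Pool A
Engineering: Pool A 249/538 = 46.3%, the domestic pool 209/552 = 37.9% → Pool A
Overall: Pool A 1328/3094 = 42.9%, the domestic pool 1096/2134 = 51.4% → the domestic pool
Pool A wins each department group but the domestic pool wins overall — the comparison reverses. Pool A's applicants skew toward Business, which has a lower base rate.

Yes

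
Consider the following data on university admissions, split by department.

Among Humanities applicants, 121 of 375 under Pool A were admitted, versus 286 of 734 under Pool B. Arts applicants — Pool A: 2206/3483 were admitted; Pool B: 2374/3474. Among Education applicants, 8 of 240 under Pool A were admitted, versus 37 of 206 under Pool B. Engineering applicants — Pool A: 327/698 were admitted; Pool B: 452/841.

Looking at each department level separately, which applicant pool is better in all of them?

Pool B

Humanities: Pool A 121/375 = 32.3%, Pool B 286/734 = 39.0% → Pool B
Arts: Pool A 2206/3483 = 63.3%, Pool B 2374/3474 = 68.3% → Pool B
Education: Pool A 8/240 = 3.3%, Pool B 37/206 = 18.0% → Pool B
Engineering: Pool A 327/698 = 46.8%, Pool B 452/841 = 53.7% → Pool B
Pool B has the higher rate in all 4 groups.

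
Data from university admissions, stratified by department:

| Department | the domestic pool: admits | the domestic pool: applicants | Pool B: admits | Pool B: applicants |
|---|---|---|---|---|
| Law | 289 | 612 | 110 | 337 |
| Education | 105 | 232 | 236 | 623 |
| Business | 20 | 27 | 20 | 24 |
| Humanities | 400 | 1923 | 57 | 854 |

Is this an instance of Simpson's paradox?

No

Law: the domestic pool 289/612 = 47.2%, Pool B 110/337 = 32.6% → the domestic pool
Education: the domestic pool 105/232 = 45.3%, Pool B 236/623 = 37.9% → the domestic pool
Business: the domestic pool 20/27 = 74.1%, Pool B 20/24 = 83.3% → Pool B
Humanities: the domestic pool 400/1923 = 20.8%, Pool B 57/854 = 6.7% → the domestic pool
Overall: the domestic pool 814/2794 = 29.1%, Pool B 423/1838 = 23.0% → the domestic pool
Neither sweeps: the domestic pool wins 3 of 4 groups, Pool B wins 1. The domestic pool wins overall but not every group — no Simpson reversal.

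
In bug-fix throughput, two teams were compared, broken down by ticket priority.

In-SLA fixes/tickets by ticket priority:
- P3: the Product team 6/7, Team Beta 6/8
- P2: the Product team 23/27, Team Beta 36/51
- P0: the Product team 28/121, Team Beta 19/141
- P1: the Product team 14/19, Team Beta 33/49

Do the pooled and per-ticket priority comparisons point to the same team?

P3: the Product team 6/7 = 85.7%, Team Beta 6/8 = 75.0% → the Product team
P2: the Product team 23/27 = 85.2%, Team Beta 36/51 = 70.6% → the Product team
P0: the Product team 28/121 = 23.1%, Team Beta 19/141 = 13.5% → the Product team
P1: the Product team 14/19 = 73.7%, Team Beta 33/49 = 67.3% → the Product team
Overall: the Product team 71/174 = 40.8%, Team Beta 94/249 = 37.8% → the Product team
The Product team wins overall and in every ticket group — no reversal.

Yes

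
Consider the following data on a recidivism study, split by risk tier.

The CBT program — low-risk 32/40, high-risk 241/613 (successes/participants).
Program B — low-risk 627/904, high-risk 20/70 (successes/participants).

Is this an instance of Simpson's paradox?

Yes

Low-risk: the CBT program 32/40 = 80.0%, Program B 627/904 = 69.4% → the CBT program
High-risk: the CBT program 241/613 = 39.3%, Program B 20/70 = 28.6% → the CBT program
Overall: the CBT program 273/653 = 41.8%, Program B 647/974 = 66.4% → Program B
The CBT program wins each risk group but Program B wins overall — the comparison reverses. The CBT program's participants skew toward high-risk, which has a lower base rate.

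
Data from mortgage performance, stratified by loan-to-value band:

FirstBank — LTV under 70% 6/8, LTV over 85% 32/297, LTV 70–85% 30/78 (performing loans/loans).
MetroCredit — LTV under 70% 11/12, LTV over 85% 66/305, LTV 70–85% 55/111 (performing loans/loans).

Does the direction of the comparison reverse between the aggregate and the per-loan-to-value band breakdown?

No

LTV under 70%: FirstBank 6/8 = 75.0%, MetroCredit 11/12 = 91.7% → MetroCredit
LTV over 85%: FirstBank 32/297 = 10.8%, MetroCredit 66/305 = 21.6% → MetroCredit
LTV 70–85%: FirstBank 30/78 = 38.5%, MetroCredit 55/111 = 49.5% → MetroCredit
Overall: FirstBank 68/383 = 17.8%, MetroCredit 132/428 = 30.8% → MetroCredit
MetroCredit wins overall and in every loan-to-value group — no reversal.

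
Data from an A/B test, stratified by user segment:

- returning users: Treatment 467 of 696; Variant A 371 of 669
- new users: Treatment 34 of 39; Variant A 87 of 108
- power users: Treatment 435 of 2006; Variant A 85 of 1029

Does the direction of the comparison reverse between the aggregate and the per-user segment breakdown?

No

Returning users: Treatment 467/696 = 67.1%, Variant A 371/669 = 55.5% → Treatment
New users: Treatment 34/39 = 87.2%, Variant A 87/108 = 80.6% → Treatment
Power users: Treatment 435/2006 = 21.7%, Variant A 85/1029 = 8.3% → Treatment
Overall: Treatment 936/2741 = 34.1%, Variant A 543/1806 = 30.1% → Treatment
Treatment wins overall and in every user group — no reversal.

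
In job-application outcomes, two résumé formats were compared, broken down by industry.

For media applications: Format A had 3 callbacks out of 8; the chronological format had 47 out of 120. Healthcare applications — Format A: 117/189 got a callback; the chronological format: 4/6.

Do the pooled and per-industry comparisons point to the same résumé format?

No

Media: Format A 3/8 = 37.5%, the chronological format 47/120 = 39.2% → the chronological format
Healthcare: Format A 117/189 = 61.9%, the chronological format 4/6 = 66.7% → the chronological format
Overall: Format A 120/197 = 60.9%, the chronological format 51/126 = 40.5% → Format A
The chronological format wins each industry group but Format A wins overall — the comparison reverses. The chronological format's applications skew toward media, which has a lower base rate.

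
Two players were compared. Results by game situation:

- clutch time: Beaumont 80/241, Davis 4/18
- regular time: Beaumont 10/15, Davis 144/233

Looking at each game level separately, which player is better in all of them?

Clutch time: Beaumont 80/241 = 33.2%, Davis 4/18 = 22.2% → Beaumont
Regular time: Beaumont 10/15 = 66.7%, Davis 144/233 = 61.8% → Beaumont
Beaumont has the higher rate in both groups.

Beaumont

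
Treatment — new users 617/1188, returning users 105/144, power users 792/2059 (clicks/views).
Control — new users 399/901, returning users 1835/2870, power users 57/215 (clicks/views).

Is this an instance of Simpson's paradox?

New users: Treatment 617/1188 = 51.9%, Control 399/901 = 44.3% → Treatment
Returning users: Treatment 105/144 = 72.9%, Control 1835/2870 = 63.9% → Treatment
Power users: Treatment 792/2059 = 38.5%, Control 57/215 = 26.5% → Treatment
Overall: Treatment 1514/3391 = 44.6%, Control 2291/3986 = 57.5% → Control
Treatment wins each user group but Control wins overall — the comparison reverses. Treatment's views skew toward power users, which has a lower base rate.

Yes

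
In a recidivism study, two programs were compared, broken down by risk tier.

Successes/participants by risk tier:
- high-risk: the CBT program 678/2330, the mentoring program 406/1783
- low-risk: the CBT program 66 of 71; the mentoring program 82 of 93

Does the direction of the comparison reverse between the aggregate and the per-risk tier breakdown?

No

High-risk: the CBT program 678/2330 = 29.1%, the mentoring program 406/1783 = 22.8% → the CBT program
Low-risk: the CBT program 66/71 = 93.0%, the mentoring program 82/93 = 88.2% → the CBT program
Overall: the CBT program 744/2401 = 31.0%, the mentoring program 488/1876 = 26.0% → the CBT program
The CBT program wins overall and in every risk group — no reversal.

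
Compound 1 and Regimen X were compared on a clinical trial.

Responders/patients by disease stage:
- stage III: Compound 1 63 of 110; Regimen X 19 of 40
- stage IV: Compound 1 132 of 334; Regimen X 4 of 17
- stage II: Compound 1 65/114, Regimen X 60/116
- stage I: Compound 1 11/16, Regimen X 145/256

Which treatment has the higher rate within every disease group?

Compound 1

Stage III: Compound 1 63/110 = 57.3%, Regimen X 19/40 = 47.5% → Compound 1
Stage IV: Compound 1 132/334 = 39.5%, Regimen X 4/17 = 23.5% → Compound 1
Stage II: Compound 1 65/114 = 57.0%, Regimen X 60/116 = 51.7% → Compound 1
Stage I: Compound 1 11/16 = 68.8%, Regimen X 145/256 = 56.6% → Compound 1
Compound 1 has the higher rate in all 4 groups.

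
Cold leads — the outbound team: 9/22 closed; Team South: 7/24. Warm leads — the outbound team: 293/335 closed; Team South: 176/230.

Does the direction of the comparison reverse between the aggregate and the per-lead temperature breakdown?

No

Cold: the outbound team 9/22 = 40.9%, Team South 7/24 = 29.2% → the outbound team
Warm: the outbound team 293/335 = 87.5%, Team South 176/230 = 76.5% → the outbound team
Overall: the outbound team 302/357 = 84.6%, Team South 183/254 = 72.0% → the outbound team
The outbound team wins overall and in every lead group — no reversal.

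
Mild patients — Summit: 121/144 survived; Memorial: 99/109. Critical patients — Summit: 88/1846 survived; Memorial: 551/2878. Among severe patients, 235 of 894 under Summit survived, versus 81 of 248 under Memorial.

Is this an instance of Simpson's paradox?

Mild: Summit 121/144 = 84.0%, Memorial 99/109 = 90.8% → Memorial
Critical: Summit 88/1846 = 4.8%, Memorial 551/2878 = 19.1% → Memorial
Severe: Summit 235/894 = 26.3%, Memorial 81/248 = 32.7% → Memorial
Overall: Summit 444/2884 = 15.4%, Memorial 731/3235 = 22.6% → Memorial
Memorial wins overall and in every case group — no reversal.

No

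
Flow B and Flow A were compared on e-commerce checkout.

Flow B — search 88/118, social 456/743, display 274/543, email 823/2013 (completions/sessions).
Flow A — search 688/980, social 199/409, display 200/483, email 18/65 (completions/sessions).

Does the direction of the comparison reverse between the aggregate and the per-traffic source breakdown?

Search: Flow B 88/118 = 74.6%, Flow A 688/980 = 70.2% → Flow B
Social: Flow B 456/743 = 61.4%, Flow A 199/409 = 48.7% → Flow B
Display: Flow B 274/543 = 50.5%, Flow A 200/483 = 41.4% → Flow B
Email: Flow B 823/2013 = 40.9%, Flow A 18/65 = 27.7% → Flow B
Overall: Flow B 1641/3417 = 48.0%, Flow A 1105/1937 = 57.0% → Flow A
Flow B wins each traffic group but Flow A wins overall — the comparison reverses. Flow B's sessions skew toward email, which has a lower base rate.

Yes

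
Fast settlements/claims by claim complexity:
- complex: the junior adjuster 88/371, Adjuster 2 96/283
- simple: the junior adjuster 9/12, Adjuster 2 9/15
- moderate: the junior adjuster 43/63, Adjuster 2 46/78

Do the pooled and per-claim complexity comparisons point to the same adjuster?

Complex: the junior adjuster 88/371 = 23.7%, Adjuster 2 96/283 = 33.9% → Adjuster 2
Simple: the junior adjuster 9/12 = 75.0%, Adjuster 2 9/15 = 60.0% → the junior adjuster
Moderate: the junior adjuster 43/63 = 68.3%, Adjuster 2 46/78 = 59.0% → the junior adjuster
Overall: the junior adjuster 140/446 = 31.4%, Adjuster 2 151/376 = 40.2% → Adjuster 2
Neither sweeps: the junior adjuster wins 2 of 3 groups, Adjuster 2 wins 1. Adjuster 2 wins overall but not every group — no Simpson reversal.

No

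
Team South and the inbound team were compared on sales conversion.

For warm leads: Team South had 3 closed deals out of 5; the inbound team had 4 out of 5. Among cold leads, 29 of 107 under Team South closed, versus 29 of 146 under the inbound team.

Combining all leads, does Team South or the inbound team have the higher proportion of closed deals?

Warm: Team South 3/5 = 60.0%, the inbound team 4/5 = 80.0% → the inbound team
Cold: Team South 29/107 = 27.1%, the inbound team 29/146 = 19.9% → Team South
Overall: Team South 32/112 = 28.6%, the inbound team 33/151 = 21.9% → Team South
(Neither sweeps every lead group, but Team South has the higher pooled rate.)

Team South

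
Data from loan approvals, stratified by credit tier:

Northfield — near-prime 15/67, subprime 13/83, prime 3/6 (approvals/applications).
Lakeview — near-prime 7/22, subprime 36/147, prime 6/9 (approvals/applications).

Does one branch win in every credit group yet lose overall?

No

Near-prime: Northfield 15/67 = 22.4%, Lakeview 7/22 = 31.8% → Lakeview
Subprime: Northfield 13/83 = 15.7%, Lakeview 36/147 = 24.5% → Lakeview
Prime: Northfield 3/6 = 50.0%, Lakeview 6/9 = 66.7% → Lakeview
Overall: Northfield 31/156 = 19.9%, Lakeview 49/178 = 27.5% → Lakeview
Lakeview wins overall and in every credit group — no reversal.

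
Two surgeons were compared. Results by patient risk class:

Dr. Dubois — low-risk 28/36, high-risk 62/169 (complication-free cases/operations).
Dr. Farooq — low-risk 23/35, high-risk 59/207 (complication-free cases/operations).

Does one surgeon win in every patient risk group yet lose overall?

No

Low-risk: Dr. Dubois 28/36 = 77.8%, Dr. Farooq 23/35 = 65.7% → Dr. Dubois
High-risk: Dr. Dubois 62/169 = 36.7%, Dr. Farooq 59/207 = 28.5% → Dr. Dubois
Overall: Dr. Dubois 90/205 = 43.9%, Dr. Farooq 82/242 = 33.9% → Dr. Dubois
Dr. Dubois wins overall and in every patient risk group — no reversal.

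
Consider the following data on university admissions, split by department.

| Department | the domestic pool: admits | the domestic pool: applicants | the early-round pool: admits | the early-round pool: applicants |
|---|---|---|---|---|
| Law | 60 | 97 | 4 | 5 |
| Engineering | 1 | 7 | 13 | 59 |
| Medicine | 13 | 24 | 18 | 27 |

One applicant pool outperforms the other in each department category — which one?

Law: the domestic pool 60/97 = 61.9%, the early-round pool 4/5 = 80.0% → the early-round pool
Engineering: the domestic pool 1/7 = 14.3%, the early-round pool 13/59 = 22.0% → the early-round pool
Medicine: the domestic pool 13/24 = 54.2%, the early-round pool 18/27 = 66.7% → the early-round pool
The early-round pool has the higher rate in all 3 groups.

the early-round pool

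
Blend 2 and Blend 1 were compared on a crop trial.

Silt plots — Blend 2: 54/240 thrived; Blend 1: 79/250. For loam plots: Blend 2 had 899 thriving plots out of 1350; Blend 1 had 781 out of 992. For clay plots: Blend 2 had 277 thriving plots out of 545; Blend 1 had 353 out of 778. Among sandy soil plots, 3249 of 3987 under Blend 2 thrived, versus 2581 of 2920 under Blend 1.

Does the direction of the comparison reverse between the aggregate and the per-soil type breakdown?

Silt: Blend 2 54/240 = 22.5%, Blend 1 79/250 = 31.6% → Blend 1
Loam: Blend 2 899/1350 = 66.6%, Blend 1 781/992 = 78.7% → Blend 1
Clay: Blend 2 277/545 = 50.8%, Blend 1 353/778 = 45.4% → Blend 2
Sandy soil: Blend 2 3249/3987 = 81.5%, Blend 1 2581/2920 = 88.4% → Blend 1
Overall: Blend 2 4479/6122 = 73.2%, Blend 1 3794/4940 = 76.8% → Blend 1
Neither sweeps: Blend 2 wins 1 of 4 groups, Blend 1 wins 3. Blend 1 wins overall but not every group — no Simpson reversal.

No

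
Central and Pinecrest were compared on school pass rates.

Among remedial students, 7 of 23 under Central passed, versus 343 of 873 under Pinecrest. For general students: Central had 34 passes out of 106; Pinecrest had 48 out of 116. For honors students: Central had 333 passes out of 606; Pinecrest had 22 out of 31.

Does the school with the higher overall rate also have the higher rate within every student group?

Remedial: Central 7/23 = 30.4%, Pinecrest 343/873 = 39.3% → Pinecrest
General: Central 34/106 = 32.1%, Pinecrest 48/116 = 41.4% → Pinecrest
Honors: Central 333/606 = 55.0%, Pinecrest 22/31 = 71.0% → Pinecrest
Overall: Central 374/735 = 50.9%, Pinecrest 413/1020 = 40.5% → Central
Pinecrest wins each student group but Central wins overall — the comparison reverses. Pinecrest's students skew toward remedial, which has a lower base rate.

No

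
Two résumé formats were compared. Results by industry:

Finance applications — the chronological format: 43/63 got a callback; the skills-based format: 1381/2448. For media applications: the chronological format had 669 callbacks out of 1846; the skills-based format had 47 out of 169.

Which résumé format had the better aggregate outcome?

Finance: the chronological format 43/63 = 68.3%, the skills-based format 1381/2448 = 56.4% → the chronological format
Media: the chronological format 669/1846 = 36.2%, the skills-based format 47/169 = 27.8% → the chronological format
Overall: the chronological format 712/1909 = 37.3%, the skills-based format 1428/2617 = 54.6% → the skills-based format
(The chronological format wins every industry group but the skills-based format wins overall — the chronological format's applications skew toward the low-rate media group.)

the skills-based format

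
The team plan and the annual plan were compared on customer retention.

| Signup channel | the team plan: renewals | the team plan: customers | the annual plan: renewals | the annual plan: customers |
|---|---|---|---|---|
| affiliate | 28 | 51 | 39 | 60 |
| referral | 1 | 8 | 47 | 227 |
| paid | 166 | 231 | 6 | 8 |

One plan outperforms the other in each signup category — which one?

Affiliate: the team plan 28/51 = 54.9%, the annual plan 39/60 = 65.0% → the annual plan
Referral: the team plan 1/8 = 12.5%, the annual plan 47/227 = 20.7% → the annual plan
Paid: the team plan 166/231 = 71.9%, the annual plan 6/8 = 75.0% → the annual plan
The annual plan has the higher rate in all 3 groups.

the annual plan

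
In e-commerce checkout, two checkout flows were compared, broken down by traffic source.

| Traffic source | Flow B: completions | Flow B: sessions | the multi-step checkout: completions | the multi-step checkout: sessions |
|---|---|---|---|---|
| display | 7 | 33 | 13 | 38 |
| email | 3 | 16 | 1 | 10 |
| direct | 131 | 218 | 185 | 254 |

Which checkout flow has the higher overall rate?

the multi-step checkout

Display: Flow B 7/33 = 21.2%, the multi-step checkout 13/38 = 34.2% → the multi-step checkout
Email: Flow B 3/16 = 18.8%, the multi-step checkout 1/10 = 10.0% → Flow B
Direct: Flow B 131/218 = 60.1%, the multi-step checkout 185/254 = 72.8% → the multi-step checkout
Overall: Flow B 141/267 = 52.8%, the multi-step checkout 199/302 = 65.9% → the multi-step checkout
(Neither sweeps every traffic group, but the multi-step checkout has the higher pooled rate.)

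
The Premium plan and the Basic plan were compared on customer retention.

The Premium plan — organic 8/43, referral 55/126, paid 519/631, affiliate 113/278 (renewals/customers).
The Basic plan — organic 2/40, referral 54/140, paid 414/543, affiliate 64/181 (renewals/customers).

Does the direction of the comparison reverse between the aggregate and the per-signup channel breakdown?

Organic: the Premium plan 8/43 = 18.6%, the Basic plan 2/40 = 5.0% → the Premium plan
Referral: the Premium plan 55/126 = 43.7%, the Basic plan 54/140 = 38.6% → the Premium plan
Paid: the Premium plan 519/631 = 82.3%, the Basic plan 414/543 = 76.2% → the Premium plan
Affiliate: the Premium plan 113/278 = 40.6%, the Basic plan 64/181 = 35.4% → the Premium plan
Overall: the Premium plan 695/1078 = 64.5%, the Basic plan 534/904 = 59.1% → the Premium plan
The Premium plan wins overall and in every signup group — no reversal.

No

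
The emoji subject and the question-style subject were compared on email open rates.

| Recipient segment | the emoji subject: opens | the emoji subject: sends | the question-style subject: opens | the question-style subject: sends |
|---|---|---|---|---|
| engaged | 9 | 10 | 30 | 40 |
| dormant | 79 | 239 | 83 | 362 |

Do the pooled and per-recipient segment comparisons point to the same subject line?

Engaged: the emoji subject 9/10 = 90.0%, the question-style subject 30/40 = 75.0% → the emoji subject
Dormant: the emoji subject 79/239 = 33.1%, the question-style subject 83/362 = 22.9% → the emoji subject
Overall: the emoji subject 88/249 = 35.3%, the question-style subject 113/402 = 28.1% → the emoji subject
The emoji subject wins overall and in every recipient group — no reversal.

Yes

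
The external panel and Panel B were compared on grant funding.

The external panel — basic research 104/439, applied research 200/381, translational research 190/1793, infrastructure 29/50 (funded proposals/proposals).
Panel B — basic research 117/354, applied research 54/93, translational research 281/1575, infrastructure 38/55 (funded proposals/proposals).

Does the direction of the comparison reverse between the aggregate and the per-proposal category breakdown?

No

Basic research: the external panel 104/439 = 23.7%, Panel B 117/354 = 33.1% → Panel B
Applied research: the external panel 200/381 = 52.5%, Panel B 54/93 = 58.1% → Panel B
Translational research: the external panel 190/1793 = 10.6%, Panel B 281/1575 = 17.8% → Panel B
Infrastructure: the external panel 29/50 = 58.0%, Panel B 38/55 = 69.1% → Panel B
Overall: the external panel 523/2663 = 19.6%, Panel B 490/2077 = 23.6% → Panel B
Panel B wins overall and in every proposal group — no reversal.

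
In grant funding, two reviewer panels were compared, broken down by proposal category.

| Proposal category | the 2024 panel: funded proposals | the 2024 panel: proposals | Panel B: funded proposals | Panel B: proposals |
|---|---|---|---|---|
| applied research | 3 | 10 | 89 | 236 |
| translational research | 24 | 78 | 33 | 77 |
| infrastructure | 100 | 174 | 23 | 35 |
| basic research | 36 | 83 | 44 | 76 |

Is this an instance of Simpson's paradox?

Yes

Applied research: the 2024 panel 3/10 = 30.0%, Panel B 89/236 = 37.7% → Panel B
Translational research: the 2024 panel 24/78 = 30.8%, Panel B 33/77 = 42.9% → Panel B
Infrastructure: the 2024 panel 100/174 = 57.5%, Panel B 23/35 = 65.7% → Panel B
Basic research: the 2024 panel 36/83 = 43.4%, Panel B 44/76 = 57.9% → Panel B
Overall: the 2024 panel 163/345 = 47.2%, Panel B 189/424 = 44.6% → the 2024 panel
Panel B wins each proposal group but the 2024 panel wins overall — the comparison reverses. Panel B's proposals skew toward applied research, which has a lower base rate.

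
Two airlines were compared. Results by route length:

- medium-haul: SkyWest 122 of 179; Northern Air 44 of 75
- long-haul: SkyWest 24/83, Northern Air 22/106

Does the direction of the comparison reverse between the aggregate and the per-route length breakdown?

No

Medium-haul: SkyWest 122/179 = 68.2%, Northern Air 44/75 = 58.7% → SkyWest
Long-haul: SkyWest 24/83 = 28.9%, Northern Air 22/106 = 20.8% → SkyWest
Overall: SkyWest 146/262 = 55.7%, Northern Air 66/181 = 36.5% → SkyWest
SkyWest wins overall and in every route group — no reversal.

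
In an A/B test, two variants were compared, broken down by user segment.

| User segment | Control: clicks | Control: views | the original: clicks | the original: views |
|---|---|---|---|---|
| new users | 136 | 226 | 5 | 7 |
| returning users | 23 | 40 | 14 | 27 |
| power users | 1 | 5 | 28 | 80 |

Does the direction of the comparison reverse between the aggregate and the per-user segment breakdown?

New users: Control 136/226 = 60.2%, the original 5/7 = 71.4% → the original
Returning users: Control 23/40 = 57.5%, the original 14/27 = 51.9% → Control
Power users: Control 1/5 = 20.0%, the original 28/80 = 35.0% → the original
Overall: Control 160/271 = 59.0%, the original 47/114 = 41.2% → Control
Neither sweeps: Control wins 1 of 3 groups, the original wins 2. Control wins overall but not every group — no Simpson reversal.

No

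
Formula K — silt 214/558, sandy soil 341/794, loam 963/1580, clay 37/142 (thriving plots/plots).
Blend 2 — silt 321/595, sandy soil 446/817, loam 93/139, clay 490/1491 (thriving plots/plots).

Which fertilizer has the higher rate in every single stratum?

Blend 2

Silt: Formula K 214/558 = 38.4%, Blend 2 321/595 = 53.9% → Blend 2
Sandy soil: Formula K 341/794 = 42.9%, Blend 2 446/817 = 54.6% → Blend 2
Loam: Formula K 963/1580 = 60.9%, Blend 2 93/139 = 66.9% → Blend 2
Clay: Formula K 37/142 = 26.1%, Blend 2 490/1491 = 32.9% → Blend 2
Blend 2 has the higher rate in all 4 groups.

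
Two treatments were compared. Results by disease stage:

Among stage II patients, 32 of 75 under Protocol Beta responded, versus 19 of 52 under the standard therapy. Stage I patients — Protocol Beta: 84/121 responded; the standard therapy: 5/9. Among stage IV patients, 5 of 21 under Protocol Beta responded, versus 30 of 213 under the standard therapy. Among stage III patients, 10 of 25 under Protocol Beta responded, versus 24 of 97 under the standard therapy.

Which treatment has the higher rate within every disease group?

Stage II: Protocol Beta 32/75 = 42.7%, the standard therapy 19/52 = 36.5% → Protocol Beta
Stage I: Protocol Beta 84/121 = 69.4%, the standard therapy 5/9 = 55.6% → Protocol Beta
Stage IV: Protocol Beta 5/21 = 23.8%, the standard therapy 30/213 = 14.1% → Protocol Beta
Stage III: Protocol Beta 10/25 = 40.0%, the standard therapy 24/97 = 24.7% → Protocol Beta
Protocol Beta has the higher rate in all 4 groups.

Protocol Beta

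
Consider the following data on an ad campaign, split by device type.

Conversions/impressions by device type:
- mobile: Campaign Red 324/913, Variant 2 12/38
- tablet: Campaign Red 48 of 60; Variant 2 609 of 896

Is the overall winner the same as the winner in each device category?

Mobile: Campaign Red 324/913 = 35.5%, Variant 2 12/38 = 31.6% → Campaign Red
Tablet: Campaign Red 48/60 = 80.0%, Variant 2 609/896 = 68.0% → Campaign Red
Overall: Campaign Red 372/973 = 38.2%, Variant 2 621/934 = 66.5% → Variant 2
Campaign Red wins each device group but Variant 2 wins overall — the comparison reverses. Campaign Red's impressions skew toward mobile, which has a lower base rate.

No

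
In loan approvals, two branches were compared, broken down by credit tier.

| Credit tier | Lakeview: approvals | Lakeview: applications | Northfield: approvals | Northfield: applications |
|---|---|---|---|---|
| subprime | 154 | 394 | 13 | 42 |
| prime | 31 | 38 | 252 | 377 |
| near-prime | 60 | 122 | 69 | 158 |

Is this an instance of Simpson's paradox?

Subprime: Lakeview 154/394 = 39.1%, Northfield 13/42 = 31.0% → Lakeview
Prime: Lakeview 31/38 = 81.6%, Northfield 252/377 = 66.8% → Lakeview
Near-prime: Lakeview 60/122 = 49.2%, Northfield 69/158 = 43.7% → Lakeview
Overall: Lakeview 245/554 = 44.2%, Northfield 334/577 = 57.9% → Northfield
Lakeview wins each credit group but Northfield wins overall — the comparison reverses. Lakeview's applications skew toward subprime, which has a lower base rate.

Yes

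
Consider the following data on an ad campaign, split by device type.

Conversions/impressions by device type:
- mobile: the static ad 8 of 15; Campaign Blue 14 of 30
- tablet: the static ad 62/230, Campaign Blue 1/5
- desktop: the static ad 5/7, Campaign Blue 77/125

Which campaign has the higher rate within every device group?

the static ad

Mobile: the static ad 8/15 = 53.3%, Campaign Blue 14/30 = 46.7% → the static ad
Tablet: the static ad 62/230 = 27.0%, Campaign Blue 1/5 = 20.0% → the static ad
Desktop: the static ad 5/7 = 71.4%, Campaign Blue 77/125 = 61.6% → the static ad
The static ad has the higher rate in all 3 groups.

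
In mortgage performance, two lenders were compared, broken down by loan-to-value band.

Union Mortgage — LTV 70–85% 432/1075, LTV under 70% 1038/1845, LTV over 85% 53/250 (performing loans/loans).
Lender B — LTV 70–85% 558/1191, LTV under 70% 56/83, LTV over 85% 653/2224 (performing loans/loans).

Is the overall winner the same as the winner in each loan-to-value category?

LTV 70–85%: Union Mortgage 432/1075 = 40.2%, Lender B 558/1191 = 46.9% → Lender B
LTV under 70%: Union Mortgage 1038/1845 = 56.3%, Lender B 56/83 = 67.5% → Lender B
LTV over 85%: Union Mortgage 53/250 = 21.2%, Lender B 653/2224 = 29.4% → Lender B
Overall: Union Mortgage 1523/3170 = 48.0%, Lender B 1267/3498 = 36.2% → Union Mortgage
Lender B wins each loan-to-value group but Union Mortgage wins overall — the comparison reverses. Lender B's loans skew toward LTV over 85%, which has a lower base rate.

No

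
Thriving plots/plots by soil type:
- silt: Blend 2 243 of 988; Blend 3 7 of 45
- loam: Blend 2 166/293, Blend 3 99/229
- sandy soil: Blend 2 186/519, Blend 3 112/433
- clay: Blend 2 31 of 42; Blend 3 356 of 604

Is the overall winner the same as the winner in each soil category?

No

Silt: Blend 2 243/988 = 24.6%, Blend 3 7/45 = 15.6% → Blend 2
Loam: Blend 2 166/293 = 56.7%, Blend 3 99/229 = 43.2% → Blend 2
Sandy soil: Blend 2 186/519 = 35.8%, Blend 3 112/433 = 25.9% → Blend 2
Clay: Blend 2 31/42 = 73.8%, Blend 3 356/604 = 58.9% → Blend 2
Overall: Blend 2 626/1842 = 34.0%, Blend 3 574/1311 = 43.8% → Blend 3
Blend 2 wins each soil group but Blend 3 wins overall — the comparison reverses. Blend 2's plots skew toward silt, which has a lower base rate.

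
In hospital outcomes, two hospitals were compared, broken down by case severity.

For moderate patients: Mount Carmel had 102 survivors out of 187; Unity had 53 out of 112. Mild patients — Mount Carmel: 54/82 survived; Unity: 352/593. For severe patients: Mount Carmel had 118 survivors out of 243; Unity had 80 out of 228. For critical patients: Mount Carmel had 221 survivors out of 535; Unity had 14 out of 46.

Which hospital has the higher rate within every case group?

Mount Carmel

Moderate: Mount Carmel 102/187 = 54.5%, Unity 53/112 = 47.3% → Mount Carmel
Mild: Mount Carmel 54/82 = 65.9%, Unity 352/593 = 59.4% → Mount Carmel
Severe: Mount Carmel 118/243 = 48.6%, Unity 80/228 = 35.1% → Mount Carmel
Critical: Mount Carmel 221/535 = 41.3%, Unity 14/46 = 30.4% → Mount Carmel
Mount Carmel has the higher rate in all 4 groups.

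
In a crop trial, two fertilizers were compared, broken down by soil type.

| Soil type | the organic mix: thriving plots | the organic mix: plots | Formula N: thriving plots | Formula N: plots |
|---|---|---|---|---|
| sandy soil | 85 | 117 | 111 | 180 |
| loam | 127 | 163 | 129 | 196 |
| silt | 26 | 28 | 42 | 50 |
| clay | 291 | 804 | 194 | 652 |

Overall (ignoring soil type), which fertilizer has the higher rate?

Sandy soil: the organic mix 85/117 = 72.6%, Formula N 111/180 = 61.7% → the organic mix
Loam: the organic mix 127/163 = 77.9%, Formula N 129/196 = 65.8% → the organic mix
Silt: the organic mix 26/28 = 92.9%, Formula N 42/50 = 84.0% → the organic mix
Clay: the organic mix 291/804 = 36.2%, Formula N 194/652 = 29.8% → the organic mix
Overall: the organic mix 529/1112 = 47.6%, Formula N 476/1078 = 44.2% → the organic mix

the organic mix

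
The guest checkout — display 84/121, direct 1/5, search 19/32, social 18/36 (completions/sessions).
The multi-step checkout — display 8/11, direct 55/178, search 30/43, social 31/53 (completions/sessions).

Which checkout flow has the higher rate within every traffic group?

the multi-step checkout

Display: the guest checkout 84/121 = 69.4%, the multi-step checkout 8/11 = 72.7% → the multi-step checkout
Direct: the guest checkout 1/5 = 20.0%, the multi-step checkout 55/178 = 30.9% → the multi-step checkout
Search: the guest checkout 19/32 = 59.4%, the multi-step checkout 30/43 = 69.8% → the multi-step checkout
Social: the guest checkout 18/36 = 50.0%, the multi-step checkout 31/53 = 58.5% → the multi-step checkout
The multi-step checkout has the higher rate in all 4 groups.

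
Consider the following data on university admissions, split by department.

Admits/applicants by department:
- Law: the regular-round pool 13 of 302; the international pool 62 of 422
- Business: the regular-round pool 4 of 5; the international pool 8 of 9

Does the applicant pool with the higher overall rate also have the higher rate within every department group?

Yes

Law: the regular-round pool 13/302 = 4.3%, the international pool 62/422 = 14.7% → the international pool
Business: the regular-round pool 4/5 = 80.0%, the international pool 8/9 = 88.9% → the international pool
Overall: the regular-round pool 17/307 = 5.5%, the international pool 70/431 = 16.2% → the international pool
The international pool wins overall and in every department group — no reversal.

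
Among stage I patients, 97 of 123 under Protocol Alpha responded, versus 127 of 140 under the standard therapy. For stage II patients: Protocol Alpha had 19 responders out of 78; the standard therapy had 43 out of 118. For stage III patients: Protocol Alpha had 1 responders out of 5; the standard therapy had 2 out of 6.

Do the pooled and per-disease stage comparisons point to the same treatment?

Yes

Stage I: Protocol Alpha 97/123 = 78.9%, the standard therapy 127/140 = 90.7% → the standard therapy
Stage II: Protocol Alpha 19/78 = 24.4%, the standard therapy 43/118 = 36.4% → the standard therapy
Stage III: Protocol Alpha 1/5 = 20.0%, the standard therapy 2/6 = 33.3% → the standard therapy
Overall: Protocol Alpha 117/206 = 56.8%, the standard therapy 172/264 = 65.2% → the standard therapy
The standard therapy wins overall and in every disease group — no reversal.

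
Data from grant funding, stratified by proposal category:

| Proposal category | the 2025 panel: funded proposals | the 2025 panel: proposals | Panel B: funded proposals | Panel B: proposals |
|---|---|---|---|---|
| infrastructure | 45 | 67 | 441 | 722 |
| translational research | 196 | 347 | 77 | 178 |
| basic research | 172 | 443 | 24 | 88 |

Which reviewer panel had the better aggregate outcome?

Panel B

Infrastructure: the 2025 panel 45/67 = 67.2%, Panel B 441/722 = 61.1% → the 2025 panel
Translational research: the 2025 panel 196/347 = 56.5%, Panel B 77/178 = 43.3% → the 2025 panel
Basic research: the 2025 panel 172/443 = 38.8%, Panel B 24/88 = 27.3% → the 2025 panel
Overall: the 2025 panel 413/857 = 48.2%, Panel B 542/988 = 54.9% → Panel B
(The 2025 panel wins every proposal group but Panel B wins overall — the 2025 panel's proposals skew toward the low-rate basic research group.)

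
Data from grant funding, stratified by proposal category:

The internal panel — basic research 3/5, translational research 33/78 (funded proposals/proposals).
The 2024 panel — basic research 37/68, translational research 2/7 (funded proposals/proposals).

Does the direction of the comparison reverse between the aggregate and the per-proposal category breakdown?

Basic research: the internal panel 3/5 = 60.0%, the 2024 panel 37/68 = 54.4% → the internal panel
Translational research: the internal panel 33/78 = 42.3%, the 2024 panel 2/7 = 28.6% → the internal panel
Overall: the internal panel 36/83 = 43.4%, the 2024 panel 39/75 = 52.0% → the 2024 panel
The internal panel wins each proposal group but the 2024 panel wins overall — the comparison reverses. The internal panel's proposals skew toward translational research, which has a lower base rate.

Yes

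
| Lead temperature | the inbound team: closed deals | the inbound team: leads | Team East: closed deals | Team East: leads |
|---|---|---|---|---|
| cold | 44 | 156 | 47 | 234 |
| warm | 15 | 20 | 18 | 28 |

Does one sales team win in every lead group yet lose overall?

Cold: the inbound team 44/156 = 28.2%, Team East 47/234 = 20.1% → the inbound team
Warm: the inbound team 15/20 = 75.0%, Team East 18/28 = 64.3% → the inbound team
Overall: the inbound team 59/176 = 33.5%, Team East 65/262 = 24.8% → the inbound team
The inbound team wins overall and in every lead group — no reversal.

No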